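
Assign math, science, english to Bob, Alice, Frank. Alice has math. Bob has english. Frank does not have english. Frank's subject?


From clues:
  Bob → english
  Alice → math
By elimination, Frank gets the remaining.

science


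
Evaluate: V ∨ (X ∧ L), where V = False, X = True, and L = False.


V = False, X = True, L = False
Step 1: X ∧ L = True AND False = False
Step 2: V ∨ False = False OR False = False
AND evaluated first (higher precedence); then OR applied.

False


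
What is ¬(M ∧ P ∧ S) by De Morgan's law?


De Morgan's law: ¬(P ∧ Q ∧ R) ≡ ¬P ∨ ¬Q ∨ ¬R
¬(M ∧ P ∧ S) = ¬M ∨ ¬P ∨ ¬S

¬M ∨ ¬P ∨ ¬S


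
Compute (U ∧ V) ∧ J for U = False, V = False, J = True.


U = False, V = False, J = True
Step 1: U ∧ V = False AND False = False
Step 2: False ∧ J = False AND True = False
AND is true only when ALL operands are true.

False


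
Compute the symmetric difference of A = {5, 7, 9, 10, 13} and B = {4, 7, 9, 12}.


A = {5, 7, 9, 10, 13}
B = {4, 7, 9, 12}
Operation: symmetric difference
In A only: [5, 10, 13], in B only: [4, 12]

{4, 5, 10, 12, 13}


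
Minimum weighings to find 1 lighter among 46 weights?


Each weighing has 3 outcomes (left heavy / balance / right heavy), so k weighings distinguish at most 3^k cases; splitting into three near-equal groups achieves this.
Need 3^k ≥ 46: 3^3 = 27 < 46 ≤ 3^4 = 81
k = ⌈log₃(46)⌉ = 4

4


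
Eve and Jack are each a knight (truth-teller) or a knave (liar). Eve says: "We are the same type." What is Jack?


Eve says: "We are the same type."
Case 1: Eve is a Knight (truth-teller)
  Statement is true → they ARE the same → Jack is also a Knight
Case 2: Eve is a Knave (liar)
  Statement is false → they are NOT the same → Jack is a Knight
In both cases, Jack is a Knight.

Knight


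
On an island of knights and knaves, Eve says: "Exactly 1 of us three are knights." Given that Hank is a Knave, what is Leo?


Eve claims exactly 1 knights among Eve, Hank, Leo.
Given: Hank is a Knave.

Case 1: Eve is a Knight (tells truth)
  Then exactly 1 of the three are knights.
  Counting Eve, Hank: 1 knight(s) so far. Need 0 more → Leo = Knave.
Case 2: Eve is a Knave (lies)
  Then the count is NOT 1.
  If Leo = Knight, count = 1 = 1 → claim would be true, contradicts lie.
  If Leo = Knave, count = 0 ≠ 1 → lie confirmed ✓

Leo is a Knave.

Knave


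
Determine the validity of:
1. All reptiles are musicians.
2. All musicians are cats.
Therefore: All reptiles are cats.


Premise 1: All reptiles are musicians.
Premise 2: All musicians are cats.
Conclusion: All reptiles are cats.
Barbara syllogism (AAA-1): All A are B, All B are C → All A are C.
Middle term (musicians) distributed in premise 2.

Valid


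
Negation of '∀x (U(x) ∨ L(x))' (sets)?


Original: ∀x (U(x) ∨ L(x))
Rule: ¬∀→∃, ¬∃→∀, negate predicate.
Negation: ∃x (¬U(x) ∧ ¬L(x))

∃x (¬U(x) ∧ ¬L(x))


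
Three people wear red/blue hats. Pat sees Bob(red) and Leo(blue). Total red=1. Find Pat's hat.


Total red = 1, seen red = 1
Own red = 1 - 1 = 0
Pat's hat is blue.

blue


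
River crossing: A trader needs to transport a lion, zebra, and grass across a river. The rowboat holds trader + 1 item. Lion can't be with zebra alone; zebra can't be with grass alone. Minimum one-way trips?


1. trader+zebra → 2. trader ← 3. trader+lion → 4. trader+zebra ← 5. trader+grass → 6. trader ← 7. trader+zebra →
Minimum trips = 7

7


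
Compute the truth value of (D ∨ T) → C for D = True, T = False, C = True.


D = True, T = False, C = True
Step 1: D ∨ T = True OR False = True
Step 2: (True) → C: false only when antecedent=True and C=False.
Result: True

True


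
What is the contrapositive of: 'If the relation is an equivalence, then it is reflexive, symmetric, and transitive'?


Original: If the relation is an equivalence, then it is reflexive, symmetric, and transitive
Contrapositive: If ¬Q, then ¬P
Negate Q: not (it is reflexive, symmetric, and transitive)
Negate P: not (the relation is an equivalence)

If not (it is reflexive, symmetric, and transitive), then not (the relation is an equivalence).


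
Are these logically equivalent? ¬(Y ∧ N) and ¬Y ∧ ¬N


Expression 1: ¬(Y ∧ N)
Expression 2: ¬Y ∧ ¬N
Truth table (Y N | Expr1 Expr2):
  T T |   F     F
  T F |   T     F   ← differ
  F T |   T     F   ← differ
  F F |   T     T
Counterexample: Y=T, N=F gives Expr1 = T but Expr2 = F, so the expressions are NOT logically equivalent.

No


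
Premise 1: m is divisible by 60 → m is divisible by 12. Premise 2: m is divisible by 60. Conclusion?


Modus ponens: P → Q, P ⊢ Q
P: m is divisible by 60
Q: m is divisible by 12
We have P → Q and P is true.
By modus ponens, Q must be true.

m is divisible by 12


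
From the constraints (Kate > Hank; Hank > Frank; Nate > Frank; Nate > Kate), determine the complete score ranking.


Constraints: Kate > Hank; Hank > Frank; Nate > Frank; Nate > Kate
Method: at each step, the next-highest is the one remaining person who never appears on the smaller side of a constraint between remaining people.
  Step 1: remaining {Hank, Nate, Kate, Frank}; on the smaller side: {Hank, Kate, Frank} → Nate is next (Nate > Frank; Nate > Kate).
  Step 2: remaining {Hank, Kate, Frank}; on the smaller side: {Hank, Frank} → Kate is next (Kate > Hank).
  Step 3: remaining {Hank, Frank}; on the smaller side: {Frank} → Hank is next (Hank > Frank).
  Step 4: only Frank remains → lowest.
Final ranking (highest to lowest):

Nate > Kate > Hank > Frank


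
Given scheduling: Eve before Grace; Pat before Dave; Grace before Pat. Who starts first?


Constraints: Eve before Grace; Pat before Dave; Grace before Pat
The first task can have nothing scheduled before it, so it must never appear on the right of a 'before'.
Tasks appearing after some 'before': Grace, Dave, Pat.
The only task not in that list is Eve → it is first.

Eve


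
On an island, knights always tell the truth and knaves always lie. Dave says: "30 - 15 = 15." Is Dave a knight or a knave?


Statement: "30 - 15 = 15."
Actual: 30 - 15 = 15
Claimed: 15
Statement is TRUE → Dave tells the truth → Knight

Knight


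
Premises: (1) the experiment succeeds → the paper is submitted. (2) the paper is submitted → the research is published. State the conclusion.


Hypothetical syllogism: P → Q, Q → R ⊢ P → R
Premise 1: the experiment succeeds → the paper is submitted
Premise 2: the paper is submitted → the research is published
Chain the implications: the middle term (the paper is submitted) links the two.
Conclusion: If the experiment succeeds, then the research is published.

If the experiment succeeds, then the research is published.


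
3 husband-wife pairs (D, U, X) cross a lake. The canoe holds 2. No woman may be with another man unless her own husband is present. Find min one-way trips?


Label couples D, U, X (H = husband, W = wife).
Counting alone: 6 people, the canoe carries 2 and someone must bring it back, so each round trip nets at most +1 on the far side until the last crossing → at least 9 trips. The jealousy constraint makes 9 impossible; the shortest valid schedule has 11:
1. WD+WU →  (far: WD,WU; near: HD,HU,HX,WX)
2. WD ←       (far: WU; near: HD,HU,HX,WD,WX)
3. WD+WX →  (far: WD,WU,WX; near: HD,HU,HX)
4. WD ←       (far: WU,WX; near: HD,HU,HX,WD)
5. HU+HX →  (far: HU,WU,HX,WX; near: HD,WD)
6. HU+WU ←  (far: HX,WX; near: HD,WD,HU,WU)
7. HD+HU →  (far: HD,HU,HX,WX; near: WD,WU)
8. WX ←       (far: HD,HU,HX; near: WD,WU,WX)
9. WD+WU →  (far: HD,WD,HU,WU,HX; near: WX)
10. HX ←      (far: HD,WD,HU,WU; near: HX,WX)
11. HX+WX → (far: all six; near: empty)
In every state each wife is either with her husband or with no other man.
Minimum trips = 11

11


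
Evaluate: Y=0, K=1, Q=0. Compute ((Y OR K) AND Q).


Y OR K = 0|1 = 1
1 AND 0 = 0

0


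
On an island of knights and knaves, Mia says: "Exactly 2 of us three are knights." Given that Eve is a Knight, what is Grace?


Mia claims exactly 2 knights among Mia, Eve, Grace.
Given: Eve is a Knight.

Case 1: Mia is a Knight (tells truth)
  Then exactly 2 of the three are knights.
  Counting Mia, Eve: 2 knight(s) so far. Need 0 more → Grace = Knave.
Case 2: Mia is a Knave (lies)
  Then the count is NOT 2.
  If Grace = Knight, count = 2 = 2 → claim would be true, contradicts lie.
  If Grace = Knave, count = 1 ≠ 2 → lie confirmed ✓

Grace is a Knave.

Knave


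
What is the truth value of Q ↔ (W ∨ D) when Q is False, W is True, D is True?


Q = False, W = True, D = True
Step 1: W ∨ D = True OR True = True
Step 2: Q ↔ (True): true when both sides have same truth value.
Result: False ↔ True = False

False


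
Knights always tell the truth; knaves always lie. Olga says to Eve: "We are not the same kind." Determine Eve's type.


Olga says: "We are not the same kind."
Case 1: Olga is a Knight (truth-teller)
  Statement is true → they ARE different → Eve is a Knave
Case 2: Olga is a Knave (liar)
  Statement is false → they are NOT different → Eve is a Knave
In both cases, Eve is a Knave.

Knave


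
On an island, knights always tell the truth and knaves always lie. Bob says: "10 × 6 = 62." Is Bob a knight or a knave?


Statement: "10 × 6 = 62."
Actual: 10 × 6 = 60
Claimed: 62
Statement is FALSE → Bob lies → Knave

Knave


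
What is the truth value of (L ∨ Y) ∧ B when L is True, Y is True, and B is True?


L = True, Y = True, B = True
Step 1: L ∨ Y = True OR True = True
Step 2: True ∧ B = True AND True = True
OR is true when at least one operand is true; AND requires both.

True


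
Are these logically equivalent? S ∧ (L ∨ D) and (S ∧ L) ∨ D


Expression 1: S ∧ (L ∨ D)
Expression 2: (S ∧ L) ∨ D
Truth table (S L D | Expr1 Expr2):
  T T T |   T     T
  T T F |   T     T
  T F T |   T     T
  T F F |   F     F
  F T T |   F     T   ← differ
  F T F |   F     F
  F F T |   F     T   ← differ
  F F F |   F     F
Counterexample: S=F, L=T, D=T gives Expr1 = F but Expr2 = T, so the expressions are NOT logically equivalent.

No


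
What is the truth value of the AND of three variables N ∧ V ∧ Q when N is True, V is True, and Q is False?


N = True, V = True, Q = False
Step 1: N ∧ V = True AND True = True
Step 2: (True) ∧ Q = (True) AND False = False
AND is true only when ALL operands are true.

False


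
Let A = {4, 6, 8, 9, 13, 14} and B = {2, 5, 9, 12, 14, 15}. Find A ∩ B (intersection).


A = {4, 6, 8, 9, 13, 14}
B = {2, 5, 9, 12, 14, 15}
Operation: intersection
Elements in both: 9, 14

{9, 14}


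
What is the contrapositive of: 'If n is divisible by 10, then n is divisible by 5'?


Original: If n is divisible by 10, then n is divisible by 5
Contrapositive: If ¬Q, then ¬P
Negate Q: not (n is divisible by 5)
Negate P: not (n is divisible by 10)

If not (n is divisible by 5), then not (n is divisible by 10).


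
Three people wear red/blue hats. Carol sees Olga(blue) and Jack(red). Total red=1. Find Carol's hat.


Total red = 1, seen red = 1
Own red = 1 - 1 = 0
Carol's hat is blue.

blue


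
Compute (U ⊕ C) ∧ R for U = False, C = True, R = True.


U = False, C = True, R = True
Step 1: U ⊕ C = False XOR True = True
Step 2: True ∧ R = True AND True = True
XOR true when exactly one of U,C is true; then AND with R.

True


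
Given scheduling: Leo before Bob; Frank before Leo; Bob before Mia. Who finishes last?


Constraints: Leo before Bob; Frank before Leo; Bob before Mia
The last task can have nothing scheduled after it, so it must never appear on the left of a 'before'.
Tasks appearing before some other task: Leo, Frank, Bob.
The only task not in that list is Mia → it is last.

Mia


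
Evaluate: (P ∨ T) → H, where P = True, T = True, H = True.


P = True, T = True, H = True
Step 1: P ∨ T = True OR True = True
Step 2: (True) → H: false only when antecedent=True and H=False.
Result: True

True


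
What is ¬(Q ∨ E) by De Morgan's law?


De Morgan's law: ¬(P ∨ Q) ≡ ¬P ∧ ¬Q
¬(Q ∨ E) = ¬Q ∧ ¬E

¬Q ∧ ¬E


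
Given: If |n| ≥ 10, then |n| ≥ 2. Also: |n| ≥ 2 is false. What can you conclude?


Modus tollens: P → Q, ¬Q ⊢ ¬P
P: |n| ≥ 10
Q: |n| ≥ 2
We have P → Q and Q is false.
By modus tollens, P must be false.

It is not the case that |n| ≥ 10


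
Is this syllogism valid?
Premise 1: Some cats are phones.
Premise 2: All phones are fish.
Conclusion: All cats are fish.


Premise 1: Some cats are phones.
Premise 2: All phones are fish.
Conclusion: All cats are fish.
Fallacy: illicit minor. The minor term (cats) is distributed in the conclusion ('All cats ...') but undistributed in its premise ('Some cats are phones' doesn't cover all cats).
Only 'Some cats are fish' follows, not 'All'.

Invalid


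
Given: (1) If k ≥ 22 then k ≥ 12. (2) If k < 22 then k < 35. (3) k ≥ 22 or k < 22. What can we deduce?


Constructive dilemma: (P → Q) ∧ (R → S), P ∨ R ⊢ Q ∨ S
Premise 1: k ≥ 22 → k ≥ 12
Premise 2: k < 22 → k < 35
Premise 3: k ≥ 22 ∨ k < 22
Case 1: Assuming k ≥ 22, then by Premise 1, k ≥ 12.
Case 2: Assuming k < 22, then by Premise 2, k < 35.
Since one of k ≥ 22 or k < 22 must hold, we get k ≥ 12 or k < 35.

k ≥ 12 or k < 35.


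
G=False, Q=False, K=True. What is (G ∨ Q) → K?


G = False, Q = False, K = True
Expression: (G ∨ Q) → K
Step 1: G ∨ Q = False OR False = False
Step 2: (False) → K = False → True (false only if antecedent True and consequent False) = True

True


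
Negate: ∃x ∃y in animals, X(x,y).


Original: ∃x ∃y X(x,y)
Rule: ¬∀→∃, ¬∃→∀, negate predicate.
Negation: ∀x ∀y ¬X(x,y)

∀x ∀y ¬X(x,y)


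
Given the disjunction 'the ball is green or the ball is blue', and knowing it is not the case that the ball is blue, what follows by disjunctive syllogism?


Disjunctive syllogism: P ∨ Q, ¬P ⊢ Q
Disjunction: the ball is green ∨ the ball is blue
We know it is not the case that the ball is blue.
By disjunctive syllogism, the other disjunct must be true.

The ball is green


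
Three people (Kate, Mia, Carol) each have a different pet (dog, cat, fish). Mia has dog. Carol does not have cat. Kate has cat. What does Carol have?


From clues:
  Kate → cat
  Mia → dog
By elimination, Carol gets the remaining.

fish


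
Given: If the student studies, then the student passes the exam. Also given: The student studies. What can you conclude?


Modus ponens: P → Q, P ⊢ Q
P: the student studies
Q: the student passes the exam
We have P → Q and P is true.
By modus ponens, Q must be true.

The student passes the exam


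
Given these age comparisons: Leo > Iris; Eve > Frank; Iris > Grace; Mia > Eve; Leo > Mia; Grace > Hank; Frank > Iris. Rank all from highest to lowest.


Constraints: Leo > Iris; Eve > Frank; Iris > Grace; Mia > Eve; Leo > Mia; Grace > Hank; Frank > Iris
Method: at each step, the next-highest is the one remaining person who never appears on the smaller side of a constraint between remaining people.
  Step 1: remaining {Iris, Grace, Leo, Eve, Mia, Frank, Hank}; on the smaller side: {Iris, Grace, Eve, Mia, Frank, Hank} → Leo is next (Leo > Iris; Leo > Mia).
  Step 2: remaining {Iris, Grace, Eve, Mia, Frank, Hank}; on the smaller side: {Iris, Grace, Eve, Frank, Hank} → Mia is next (Mia > Eve).
  Step 3: remaining {Iris, Grace, Eve, Frank, Hank}; on the smaller side: {Iris, Grace, Frank, Hank} → Eve is next (Eve > Frank).
  Step 4: remaining {Iris, Grace, Frank, Hank}; on the smaller side: {Iris, Grace, Hank} → Frank is next (Frank > Iris).
  Step 5: remaining {Iris, Grace, Hank}; on the smaller side: {Grace, Hank} → Iris is next (Iris > Grace).
  Step 6: remaining {Grace, Hank}; on the smaller side: {Hank} → Grace is next (Grace > Hank).
  Step 7: only Hank remains → lowest.
Final ranking (highest to lowest):

Leo > Mia > Eve > Frank > Iris > Grace > Hank


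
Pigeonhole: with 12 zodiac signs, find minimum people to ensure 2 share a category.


Pigeonhole: to guarantee k in one of n categories, need (k-1)×n + 1.
k = 2, n = 12
Minimum = (2-1) × 12 + 1 = 1 × 12 + 1

13


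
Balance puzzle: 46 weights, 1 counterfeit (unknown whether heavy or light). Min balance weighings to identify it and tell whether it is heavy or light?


Let n = 46. 92 possibilities (n weights × lighter/heavier); each weighing has 3 outcomes.
Bound for k weighings: say the first weighing puts j weights on each pan. If it tips, the 2j weighed weights remain suspects (each with a known direction) and k-1 weighings give 3^(k-1) outcomes; 3^(k-1) is odd, so 2j ≤ 3^(k-1) - 1. If it balances, the n - 2j unweighed weights remain with direction unknown: 2(n - 2j) ≤ 3^(k-1) - 1 by the same parity argument. Adding, n ≤ (3^(k-1) - 1) + (3^(k-1) - 1)/2 = (3^k - 3)/2, and the classical three-group strategy achieves this (3 weights in 2 weighings, 12 in 3, 39 in 4, 120 in 5).
So we need the smallest k with (3^k - 3)/2 ≥ 46.
k = 4: (3^4 - 3)/2 = 39 < 46 ✗
k = 5: (3^5 - 3)/2 = 120 ≥ 46 ✓

5


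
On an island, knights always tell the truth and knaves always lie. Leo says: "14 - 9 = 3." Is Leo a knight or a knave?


Statement: "14 - 9 = 3."
Actual: 14 - 9 = 5
Claimed: 3
Statement is FALSE → Leo lies → Knave

Knave


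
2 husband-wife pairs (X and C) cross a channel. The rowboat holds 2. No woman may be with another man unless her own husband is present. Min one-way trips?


Label couples X and C.
1. WX+WC → (far: WX,WC; near: HX,HC)
2. WX ←   (far: WC; near: HX,HC,WX)
3. HX+HC → (far: HX,HC,WC; near: WX)
4. HX ←   (far: HC,WC; near: HX,WX)  — HX returns, since WX is alone on near bank
5. HX+WX → (far: all four; near: empty)
Every state respects the constraint.
Minimum trips = 5

5


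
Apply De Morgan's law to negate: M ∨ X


De Morgan's law: ¬(P ∨ Q) ≡ ¬P ∧ ¬Q
¬(M ∨ X) = ¬M ∧ ¬X

¬M ∧ ¬X


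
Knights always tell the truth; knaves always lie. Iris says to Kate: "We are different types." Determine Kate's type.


Iris says: "We are different types."
Case 1: Iris is a Knight (truth-teller)
  Statement is true → they ARE different → Kate is a Knave
Case 2: Iris is a Knave (liar)
  Statement is false → they are NOT different → Kate is a Knave
In both cases, Kate is a Knave.

Knave


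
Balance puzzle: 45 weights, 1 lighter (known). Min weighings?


Each weighing has 3 outcomes (left heavy / balance / right heavy), so k weighings distinguish at most 3^k cases; splitting into three near-equal groups achieves this.
Need 3^k ≥ 45: 3^3 = 27 < 45 ≤ 3^4 = 81
k = ⌈log₃(45)⌉ = 4

4


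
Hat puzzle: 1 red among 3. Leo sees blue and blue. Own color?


Total red = 1, seen red = 0
Own red = 1 - 0 = 1
Leo's hat is red.

red


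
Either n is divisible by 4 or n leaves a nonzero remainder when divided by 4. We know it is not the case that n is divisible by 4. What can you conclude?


Disjunctive syllogism: P ∨ Q, ¬P ⊢ Q
Disjunction: n is divisible by 4 ∨ n leaves a nonzero remainder when divided by 4
We know it is not the case that n is divisible by 4.
By disjunctive syllogism, the other disjunct must be true.

n leaves a nonzero remainder when divided by 4


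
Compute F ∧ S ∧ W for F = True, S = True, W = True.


F = True, S = True, W = True
Step 1: F ∧ S = True AND True = True
Step 2: (True) ∧ W = (True) AND True = True
AND is true only when ALL operands are true.

True


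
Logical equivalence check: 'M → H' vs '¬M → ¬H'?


Expression 1: M → H
Expression 2: ¬M → ¬H
Truth table (M H | Expr1 Expr2):
  T T |   T     T
  T F |   F     T   ← differ
  F T |   T     F   ← differ
  F F |   T     T
Counterexample: M=T, H=F gives Expr1 = F but Expr2 = T, so the expressions are NOT logically equivalent.

No


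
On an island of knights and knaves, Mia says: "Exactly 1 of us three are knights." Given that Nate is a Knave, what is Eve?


Mia claims exactly 1 knights among Mia, Nate, Eve.
Given: Nate is a Knave.

Case 1: Mia is a Knight (tells truth)
  Then exactly 1 of the three are knights.
  Counting Mia, Nate: 1 knight(s) so far. Need 0 more → Eve = Knave.
Case 2: Mia is a Knave (lies)
  Then the count is NOT 1.
  If Eve = Knight, count = 1 = 1 → claim would be true, contradicts lie.
  If Eve = Knave, count = 0 ≠ 1 → lie confirmed ✓

Eve is a Knave.

Knave


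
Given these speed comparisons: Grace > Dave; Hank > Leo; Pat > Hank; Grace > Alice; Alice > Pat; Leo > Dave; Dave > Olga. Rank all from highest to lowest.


Constraints: Grace > Dave; Hank > Leo; Pat > Hank; Grace > Alice; Alice > Pat; Leo > Dave; Dave > Olga
Method: at each step, the next-highest is the one remaining person who never appears on the smaller side of a constraint between remaining people.
  Step 1: remaining {Leo, Olga, Grace, Alice, Pat, Hank, Dave}; on the smaller side: {Leo, Olga, Alice, Pat, Hank, Dave} → Grace is next (Grace > Dave; Grace > Alice).
  Step 2: remaining {Leo, Olga, Alice, Pat, Hank, Dave}; on the smaller side: {Leo, Olga, Pat, Hank, Dave} → Alice is next (Alice > Pat).
  Step 3: remaining {Leo, Olga, Pat, Hank, Dave}; on the smaller side: {Leo, Olga, Hank, Dave} → Pat is next (Pat > Hank).
  Step 4: remaining {Leo, Olga, Hank, Dave}; on the smaller side: {Leo, Olga, Dave} → Hank is next (Hank > Leo).
  Step 5: remaining {Leo, Olga, Dave}; on the smaller side: {Olga, Dave} → Leo is next (Leo > Dave).
  Step 6: remaining {Olga, Dave}; on the smaller side: {Olga} → Dave is next (Dave > Olga).
  Step 7: only Olga remains → lowest.
Final ranking (highest to lowest):

Grace > Alice > Pat > Hank > Leo > Dave > Olga


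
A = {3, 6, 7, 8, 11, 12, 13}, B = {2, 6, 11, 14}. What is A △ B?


A = {3, 6, 7, 8, 11, 12, 13}
B = {2, 6, 11, 14}
Operation: symmetric difference
In A only: [3, 7, 8, 12, 13], in B only: [2, 14]

{2, 3, 7, 8, 12, 13, 14}


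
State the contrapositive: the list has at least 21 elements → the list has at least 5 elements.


Original: If the list has at least 21 elements, then the list has at least 5 elements
Contrapositive: If ¬Q, then ¬P
Negate Q: not (the list has at least 5 elements)
Negate P: not (the list has at least 21 elements)

If not (the list has at least 5 elements), then not (the list has at least 21 elements).


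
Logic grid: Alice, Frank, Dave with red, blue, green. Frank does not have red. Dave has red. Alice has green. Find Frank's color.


From clues:
  Dave → red
  Alice → green
By elimination, Frank gets the remaining.

blue


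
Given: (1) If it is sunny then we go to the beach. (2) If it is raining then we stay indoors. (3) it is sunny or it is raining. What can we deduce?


Constructive dilemma: (P → Q) ∧ (R → S), P ∨ R ⊢ Q ∨ S
Premise 1: it is sunny → we go to the beach
Premise 2: it is raining → we stay indoors
Premise 3: it is sunny ∨ it is raining
Case 1: Assuming it is sunny, then by Premise 1, we go to the beach.
Case 2: Assuming it is raining, then by Premise 2, we stay indoors.
Since one of it is sunny or it is raining must hold, we get we go to the beach or we stay indoors.

We go to the beach or we stay indoors.


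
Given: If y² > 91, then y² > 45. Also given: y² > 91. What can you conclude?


Modus ponens: P → Q, P ⊢ Q
P: y² > 91
Q: y² > 45
We have P → Q and P is true.
By modus ponens, Q must be true.

y² > 45


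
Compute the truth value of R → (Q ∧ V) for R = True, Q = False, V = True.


R = True, Q = False, V = True
Step 1: Q ∧ V = False AND True = False
Step 2: R → (False): false only when R=True and consequent=False.
Result: False

False


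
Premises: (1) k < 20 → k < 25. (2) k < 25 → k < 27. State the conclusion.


Hypothetical syllogism: P → Q, Q → R ⊢ P → R
Premise 1: k < 20 → k < 25
Premise 2: k < 25 → k < 27
Chain the implications: the middle term (k < 25) links the two.
Conclusion: If k < 20, then k < 27.

If k < 20, then k < 27.


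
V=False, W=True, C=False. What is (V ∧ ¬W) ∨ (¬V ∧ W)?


V = False, W = True, C = False
Expression: (V ∧ ¬W) ∨ (¬V ∧ W)
Step 1: ¬W = NOT True = False
Step 2: V ∧ ¬W = False AND False = False
Step 3: ¬V = NOT False = True
Step 4: ¬V ∧ W = True AND True = True
Step 5: (False) ∨ (True) = False OR True = True

True


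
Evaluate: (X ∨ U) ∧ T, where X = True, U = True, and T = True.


X = True, U = True, T = True
Step 1: X ∨ U = True OR True = True
Step 2: True ∧ T = True AND True = True
OR is true when at least one operand is true; AND requires both.

True


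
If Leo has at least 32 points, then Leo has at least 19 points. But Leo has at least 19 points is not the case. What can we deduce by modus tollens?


Modus tollens: P → Q, ¬Q ⊢ ¬P
P: Leo has at least 32 points
Q: Leo has at least 19 points
We have P → Q and Q is false.
By modus tollens, P must be false.

It is not the case that Leo has at least 32 points


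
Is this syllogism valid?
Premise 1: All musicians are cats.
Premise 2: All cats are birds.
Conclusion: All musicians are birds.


Premise 1: All musicians are cats.
Premise 2: All cats are birds.
Conclusion: All musicians are birds.
Barbara syllogism (AAA-1): All A are B, All B are C → All A are C.
Middle term (cats) distributed in premise 2.

Valid


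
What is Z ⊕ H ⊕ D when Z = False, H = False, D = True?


Z = False, H = False, D = True
Step 1: Z ⊕ H = False XOR False = False
Step 2: False ⊕ D = False XOR True = True
XOR is true when an odd number of operands are true.

True


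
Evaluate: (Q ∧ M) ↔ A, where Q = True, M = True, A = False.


Q = True, M = True, A = False
Step 1: Q ∧ M = True AND True = True
Step 2: (True) ↔ A: true when both sides have same truth value.
Result: True ↔ False = False

False


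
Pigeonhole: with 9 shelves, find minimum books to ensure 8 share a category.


Pigeonhole: to guarantee k in one of n categories, need (k-1)×n + 1.
k = 8, n = 9
Minimum = (8-1) × 9 + 1 = 7 × 9 + 1

64


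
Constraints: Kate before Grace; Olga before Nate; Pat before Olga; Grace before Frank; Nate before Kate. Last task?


Constraints: Kate before Grace; Olga before Nate; Pat before Olga; Grace before Frank; Nate before Kate
The last task can have nothing scheduled after it, so it must never appear on the left of a 'before'.
Tasks appearing before some other task: Kate, Olga, Pat, Grace, Nate.
The only task not in that list is Frank → it is last.

Frank


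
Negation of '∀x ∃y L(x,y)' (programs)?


Original: ∀x ∃y L(x,y)
Rule: ¬∀→∃, ¬∃→∀, negate predicate.
Negation: ∃x ∀y ¬L(x,y)

∃x ∀y ¬L(x,y)


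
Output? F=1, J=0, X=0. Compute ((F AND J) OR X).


F AND J = 1&0 = 0
0 OR 0 = 0

0


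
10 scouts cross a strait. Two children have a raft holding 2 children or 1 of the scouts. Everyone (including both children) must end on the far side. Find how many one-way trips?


Per crossing of one of the scouts: children→, one←, one of the scouts→, one← = 4 trips
10 × 4 = 40, + 1 final children→ = 41
Minimum trips = 41

41


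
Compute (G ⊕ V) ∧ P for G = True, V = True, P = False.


G = True, V = True, P = False
Step 1: G ⊕ V = True XOR True = False
Step 2: False ∧ P = False AND False = False
XOR true when exactly one of G,V is true; then AND with P.

False


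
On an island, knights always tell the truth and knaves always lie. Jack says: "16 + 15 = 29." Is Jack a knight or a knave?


Statement: "16 + 15 = 29."
Actual: 16 + 15 = 31
Claimed: 29
Statement is FALSE → Jack lies → Knave

Knave


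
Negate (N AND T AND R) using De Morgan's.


De Morgan's law: ¬(P ∧ Q ∧ R) ≡ ¬P ∨ ¬Q ∨ ¬R
¬(N ∧ T ∧ R) = ¬N ∨ ¬T ∨ ¬R

¬N ∨ ¬T ∨ ¬R


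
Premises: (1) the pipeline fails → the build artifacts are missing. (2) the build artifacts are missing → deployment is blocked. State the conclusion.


Hypothetical syllogism: P → Q, Q → R ⊢ P → R
Premise 1: the pipeline fails → the build artifacts are missing
Premise 2: the build artifacts are missing → deployment is blocked
Chain the implications: the middle term (the build artifacts are missing) links the two.
Conclusion: If the pipeline fails, then deployment is blocked.

If the pipeline fails, then deployment is blocked.


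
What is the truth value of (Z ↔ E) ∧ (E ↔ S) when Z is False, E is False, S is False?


Z = False, E = False, S = False
Step 1: Z ↔ E is true when Z and E have the same value. Result: True
Step 2: E ↔ S is true when E and S have the same value. Result: True
Step 3: True ∧ True = True

True


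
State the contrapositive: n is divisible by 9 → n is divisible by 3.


Original: If n is divisible by 9, then n is divisible by 3
Contrapositive: If ¬Q, then ¬P
Negate Q: not (n is divisible by 3)
Negate P: not (n is divisible by 9)

If not (n is divisible by 3), then not (n is divisible by 9).


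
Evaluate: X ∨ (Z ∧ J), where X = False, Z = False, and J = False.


X = False, Z = False, J = False
Step 1: Z ∧ J = False AND False = False
Step 2: X ∨ False = False OR False = False
AND evaluated first (higher precedence); then OR applied.

False


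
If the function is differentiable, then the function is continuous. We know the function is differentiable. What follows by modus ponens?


Modus ponens: P → Q, P ⊢ Q
P: the function is differentiable
Q: the function is continuous
We have P → Q and P is true.
By modus ponens, Q must be true.

The function is continuous


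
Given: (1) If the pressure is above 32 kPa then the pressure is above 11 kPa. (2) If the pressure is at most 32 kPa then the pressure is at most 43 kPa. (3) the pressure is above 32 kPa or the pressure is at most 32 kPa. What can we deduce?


Constructive dilemma: (P → Q) ∧ (R → S), P ∨ R ⊢ Q ∨ S
Premise 1: the pressure is above 32 kPa → the pressure is above 11 kPa
Premise 2: the pressure is at most 32 kPa → the pressure is at most 43 kPa
Premise 3: the pressure is above 32 kPa ∨ the pressure is at most 32 kPa
Case 1: Assuming the pressure is above 32 kPa, then by Premise 1, the pressure is above 11 kPa.
Case 2: Assuming the pressure is at most 32 kPa, then by Premise 2, the pressure is at most 43 kPa.
Since one of the pressure is above 32 kPa or the pressure is at most 32 kPa must hold, we get the pressure is above 11 kPa or the pressure is at most 43 kPa.

The pressure is above 11 kPa or the pressure is at most 43 kPa.


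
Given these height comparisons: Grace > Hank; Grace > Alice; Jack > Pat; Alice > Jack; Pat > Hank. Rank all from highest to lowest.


Constraints: Grace > Hank; Grace > Alice; Jack > Pat; Alice > Jack; Pat > Hank
Method: at each step, the next-highest is the one remaining person who never appears on the smaller side of a constraint between remaining people.
  Step 1: remaining {Pat, Hank, Alice, Jack, Grace}; on the smaller side: {Pat, Hank, Alice, Jack} → Grace is next (Grace > Hank; Grace > Alice).
  Step 2: remaining {Pat, Hank, Alice, Jack}; on the smaller side: {Pat, Hank, Jack} → Alice is next (Alice > Jack).
  Step 3: remaining {Pat, Hank, Jack}; on the smaller side: {Pat, Hank} → Jack is next (Jack > Pat).
  Step 4: remaining {Pat, Hank}; on the smaller side: {Hank} → Pat is next (Pat > Hank).
  Step 5: only Hank remains → lowest.
Final ranking (highest to lowest):

Grace > Alice > Jack > Pat > Hank


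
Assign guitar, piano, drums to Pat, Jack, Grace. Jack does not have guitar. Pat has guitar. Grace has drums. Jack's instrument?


From clues:
  Grace → drums
  Pat → guitar
By elimination, Jack gets the remaining.

piano


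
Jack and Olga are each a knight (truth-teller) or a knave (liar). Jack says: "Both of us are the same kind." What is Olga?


Jack says: "Both of us are the same kind."
Case 1: Jack is a Knight (truth-teller)
  Statement is true → they ARE the same → Olga is also a Knight
Case 2: Jack is a Knave (liar)
  Statement is false → they are NOT the same → Olga is a Knight
In both cases, Olga is a Knight.

Knight


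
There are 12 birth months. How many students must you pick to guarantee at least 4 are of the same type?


Pigeonhole: to guarantee k in one of n categories, need (k-1)×n + 1.
k = 4, n = 12
Minimum = (4-1) × 12 + 1 = 3 × 12 + 1

37


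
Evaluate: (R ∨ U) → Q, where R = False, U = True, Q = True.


R = False, U = True, Q = True
Step 1: R ∨ U = False OR True = True
Step 2: (True) → Q: false only when antecedent=True and Q=False.
Result: True

True


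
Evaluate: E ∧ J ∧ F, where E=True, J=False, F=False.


E = True, J = False, F = False
Expression: E ∧ J ∧ F
Step 1: E ∧ J = True AND False = False
Step 2: (False) ∧ F = False AND False = False

False


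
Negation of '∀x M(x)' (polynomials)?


Original: ∀x M(x)
Rule: ¬∀→∃, ¬∃→∀, negate predicate.
Negation: ∃x ¬M(x)

∃x ¬M(x)


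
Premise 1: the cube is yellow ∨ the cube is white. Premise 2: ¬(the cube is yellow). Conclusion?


Disjunctive syllogism: P ∨ Q, ¬P ⊢ Q
Disjunction: the cube is yellow ∨ the cube is white
We know it is not the case that the cube is yellow.
By disjunctive syllogism, the other disjunct must be true.

The cube is white


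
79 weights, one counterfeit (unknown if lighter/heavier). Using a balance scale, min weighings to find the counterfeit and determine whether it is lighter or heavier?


Let n = 79. 158 possibilities (n weights × lighter/heavier); each weighing has 3 outcomes.
Bound for k weighings: say the first weighing puts j weights on each pan. If it tips, the 2j weighed weights remain suspects (each with a known direction) and k-1 weighings give 3^(k-1) outcomes; 3^(k-1) is odd, so 2j ≤ 3^(k-1) - 1. If it balances, the n - 2j unweighed weights remain with direction unknown: 2(n - 2j) ≤ 3^(k-1) - 1 by the same parity argument. Adding, n ≤ (3^(k-1) - 1) + (3^(k-1) - 1)/2 = (3^k - 3)/2, and the classical three-group strategy achieves this (3 weights in 2 weighings, 12 in 3, 39 in 4, 120 in 5).
So we need the smallest k with (3^k - 3)/2 ≥ 79.
k = 4: (3^4 - 3)/2 = 39 < 79 ✗
k = 5: (3^5 - 3)/2 = 120 ≥ 79 ✓

5


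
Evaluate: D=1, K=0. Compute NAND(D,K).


D AND K = 0
NOT(0) = 1

1


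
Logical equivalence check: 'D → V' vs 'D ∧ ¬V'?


Expression 1: D → V
Expression 2: D ∧ ¬V
Truth table (D V | Expr1 Expr2):
  T T |   T     F   ← differ
  T F |   F     T   ← differ
  F T |   T     F   ← differ
  F F |   T     F   ← differ
Counterexample: D=T, V=T gives Expr1 = T but Expr2 = F, so the expressions are NOT logically equivalent.

No


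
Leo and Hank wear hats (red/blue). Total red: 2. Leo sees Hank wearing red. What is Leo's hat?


Total red = 2, Hank = red
Red accounted for: 1
Remaining for Leo: 1
Leo's hat is red.

red


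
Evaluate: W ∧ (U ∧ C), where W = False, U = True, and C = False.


W = False, U = True, C = False
Step 1: U ∧ C = True AND False = False
Step 2: W ∧ False = False AND False = False
AND is true only when ALL operands are true.

False


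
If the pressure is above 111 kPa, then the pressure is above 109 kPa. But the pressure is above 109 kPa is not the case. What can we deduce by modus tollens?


Modus tollens: P → Q, ¬Q ⊢ ¬P
P: the pressure is above 111 kPa
Q: the pressure is above 109 kPa
We have P → Q and Q is false.
By modus tollens, P must be false.

It is not the case that the pressure is above 111 kPa


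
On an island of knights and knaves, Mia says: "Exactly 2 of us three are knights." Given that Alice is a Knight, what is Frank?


Mia claims exactly 2 knights among Mia, Alice, Frank.
Given: Alice is a Knight.

Case 1: Mia is a Knight (tells truth)
  Then exactly 2 of the three are knights.
  Counting Mia, Alice: 2 knight(s) so far. Need 0 more → Frank = Knave.
Case 2: Mia is a Knave (lies)
  Then the count is NOT 2.
  If Frank = Knight, count = 2 = 2 → claim would be true, contradicts lie.
  If Frank = Knave, count = 1 ≠ 2 → lie confirmed ✓

Frank is a Knave.

Knave


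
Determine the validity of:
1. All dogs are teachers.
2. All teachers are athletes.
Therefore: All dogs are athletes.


Premise 1: All dogs are teachers.
Premise 2: All teachers are athletes.
Conclusion: All dogs are athletes.
Barbara syllogism (AAA-1): All A are B, All B are C → All A are C.
Middle term (teachers) distributed in premise 2.

Valid


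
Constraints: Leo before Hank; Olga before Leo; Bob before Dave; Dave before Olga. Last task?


Constraints: Leo before Hank; Olga before Leo; Bob before Dave; Dave before Olga
The last task can have nothing scheduled after it, so it must never appear on the left of a 'before'.
Tasks appearing before some other task: Leo, Olga, Bob, Dave.
The only task not in that list is Hank → it is last.

Hank


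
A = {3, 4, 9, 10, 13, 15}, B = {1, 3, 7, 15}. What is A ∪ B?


A = {3, 4, 9, 10, 13, 15}
B = {1, 3, 7, 15}
Operation: union
All elements combined: 1, 3, 4, 7, 9, 10, 13, 15

{1, 3, 4, 7, 9, 10, 13, 15}


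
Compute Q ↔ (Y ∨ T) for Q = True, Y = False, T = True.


Q = True, Y = False, T = True
Step 1: Y ∨ T = False OR True = True
Step 2: Q ↔ (True): true when both sides have same truth value.
Result: True ↔ True = True

True


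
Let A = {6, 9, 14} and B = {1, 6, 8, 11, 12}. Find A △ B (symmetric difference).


A = {6, 9, 14}
B = {1, 6, 8, 11, 12}
Operation: symmetric difference
In A only: [9, 14], in B only: [1, 8, 11, 12]

{1, 8, 9, 11, 12, 14}


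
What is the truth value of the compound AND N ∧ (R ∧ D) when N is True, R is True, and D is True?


N = True, R = True, D = True
Step 1: R ∧ D = True AND True = True
Step 2: N ∧ True = True AND True = True
AND is true only when ALL operands are true.

True


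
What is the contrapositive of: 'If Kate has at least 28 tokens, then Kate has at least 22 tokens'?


Original: If Kate has at least 28 tokens, then Kate has at least 22 tokens
Contrapositive: If ¬Q, then ¬P
Negate Q: not (Kate has at least 22 tokens)
Negate P: not (Kate has at least 28 tokens)

If not (Kate has at least 22 tokens), then not (Kate has at least 28 tokens).


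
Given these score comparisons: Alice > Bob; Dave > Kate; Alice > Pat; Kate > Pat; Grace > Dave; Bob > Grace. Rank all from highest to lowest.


Constraints: Alice > Bob; Dave > Kate; Alice > Pat; Kate > Pat; Grace > Dave; Bob > Grace
Method: at each step, the next-highest is the one remaining person who never appears on the smaller side of a constraint between remaining people.
  Step 1: remaining {Kate, Bob, Dave, Grace, Pat, Alice}; on the smaller side: {Kate, Bob, Dave, Grace, Pat} → Alice is next (Alice > Bob; Alice > Pat).
  Step 2: remaining {Kate, Bob, Dave, Grace, Pat}; on the smaller side: {Kate, Dave, Grace, Pat} → Bob is next (Bob > Grace).
  Step 3: remaining {Kate, Dave, Grace, Pat}; on the smaller side: {Kate, Dave, Pat} → Grace is next (Grace > Dave).
  Step 4: remaining {Kate, Dave, Pat}; on the smaller side: {Kate, Pat} → Dave is next (Dave > Kate).
  Step 5: remaining {Kate, Pat}; on the smaller side: {Pat} → Kate is next (Kate > Pat).
  Step 6: only Pat remains → lowest.
Final ranking (highest to lowest):

Alice > Bob > Grace > Dave > Kate > Pat


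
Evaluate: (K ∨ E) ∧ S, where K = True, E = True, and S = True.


K = True, E = True, S = True
Step 1: K ∨ E = True OR True = True
Step 2: True ∧ S = True AND True = True
OR is true when at least one operand is true; AND requires both.

True


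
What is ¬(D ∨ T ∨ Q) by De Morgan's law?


De Morgan's law: ¬(P ∨ Q ∨ R) ≡ ¬P ∧ ¬Q ∧ ¬R
¬(D ∨ T ∨ Q) = ¬D ∧ ¬T ∧ ¬Q

¬D ∧ ¬T ∧ ¬Q
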